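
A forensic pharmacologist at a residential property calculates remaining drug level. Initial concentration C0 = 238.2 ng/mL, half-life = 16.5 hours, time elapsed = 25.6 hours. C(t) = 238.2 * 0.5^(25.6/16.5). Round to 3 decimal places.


Drug concentration decay:
Number of half-lives = t / t_half = 25.6 / 16.5 = 1.551515
Decay factor = 0.5^1.551515 = 0.34115163
C(t) = 238.2 * 0.34115163 = 81.262 ng/mL

81.262


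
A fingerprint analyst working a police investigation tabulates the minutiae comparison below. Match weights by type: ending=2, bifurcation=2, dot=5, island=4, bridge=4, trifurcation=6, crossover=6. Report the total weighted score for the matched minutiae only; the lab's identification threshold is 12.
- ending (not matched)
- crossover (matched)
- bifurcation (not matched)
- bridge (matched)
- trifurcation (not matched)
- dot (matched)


Weighted minutiae match score:
  ending: not matched, +0
  crossover: matched, +6 (running total 6)
  bifurcation: not matched, +0
  bridge: matched, +4 (running total 10)
  trifurcation: not matched, +0
  dot: matched, +5 (running total 15)
Total score = 15
Threshold = 12; verdict = identification

15


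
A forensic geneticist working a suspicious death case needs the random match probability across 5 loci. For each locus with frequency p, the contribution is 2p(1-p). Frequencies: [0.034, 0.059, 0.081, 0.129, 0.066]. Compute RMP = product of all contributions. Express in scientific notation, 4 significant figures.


Computing RMP for 5 loci:
Locus 1: 2 * 0.034 * 0.966 = 0.065688
Locus 2: 2 * 0.059 * 0.941 = 0.111038
Locus 3: 2 * 0.081 * 0.919 = 0.148878
Locus 4: 2 * 0.129 * 0.871 = 0.224718
Locus 5: 2 * 0.066 * 0.934 = 0.123288
RMP = 3.008e-05

3.008e-05


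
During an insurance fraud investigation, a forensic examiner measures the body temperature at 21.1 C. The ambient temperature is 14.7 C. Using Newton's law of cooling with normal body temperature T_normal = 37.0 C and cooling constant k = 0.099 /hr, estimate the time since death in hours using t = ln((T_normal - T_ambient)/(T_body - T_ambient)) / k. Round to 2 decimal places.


Using Newton's law of cooling:
t = ln((T_normal - T_ambient) / (T_body - T_ambient)) / k
T_normal - T_ambient = 22.3
T_body - T_ambient = 6.4
Ratio = 3.484375
ln(ratio) = 1.248289
t = 1.248289 / 0.099 = 12.61 hours

12.61


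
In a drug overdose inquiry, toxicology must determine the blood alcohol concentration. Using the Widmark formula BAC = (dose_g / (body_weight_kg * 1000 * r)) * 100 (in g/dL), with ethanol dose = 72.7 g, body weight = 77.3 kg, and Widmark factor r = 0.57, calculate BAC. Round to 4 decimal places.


Applying the Widmark formula:
BAC = (dose_g / (body_wt * 1000 * r)) * 100
Denominator = 77.3 * 1000 * 0.57 = 44061
BAC = (72.7 / 44061) * 100
BAC = 0.1650 g/dL

0.1650


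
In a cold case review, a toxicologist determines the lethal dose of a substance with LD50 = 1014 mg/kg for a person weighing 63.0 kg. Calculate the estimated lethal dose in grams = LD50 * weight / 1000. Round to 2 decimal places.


Lethal dose calculation:
Lethal dose = LD50 * body_weight / 1000
= 1014 * 63.0 / 1000
= 63882 / 1000
= 63.88 g

63.88


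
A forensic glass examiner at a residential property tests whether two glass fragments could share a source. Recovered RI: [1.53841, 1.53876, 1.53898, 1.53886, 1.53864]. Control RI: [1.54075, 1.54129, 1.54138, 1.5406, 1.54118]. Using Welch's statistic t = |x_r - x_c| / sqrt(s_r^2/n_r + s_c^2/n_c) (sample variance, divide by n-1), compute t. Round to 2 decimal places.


Welch's t-criterion for glass RI comparison:
Recovered mean = sum / n_r = 7.69365 / 5 = 1.53873
Control mean = sum / n_c = 7.7052 / 5 = 1.54104
Recovered sample variance s_r^2 = 4.77e-08
Control sample variance s_c^2 = 1.1885e-07
Welch SE (unpooled) = sqrt(s_r^2/n_r + s_c^2/n_c) = sqrt(9.54e-09 + 2.377e-08) = sqrt(3.331e-08) = 0.00018251
|mean_r - mean_c| = 0.00231
t = 0.00231 / 0.00018251 = 12.66

12.66


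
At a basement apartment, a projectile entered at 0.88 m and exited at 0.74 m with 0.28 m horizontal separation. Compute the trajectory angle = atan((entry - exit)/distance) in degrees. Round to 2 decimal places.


Bullet trajectory angle:
Height difference = 0.88 - 0.74 = 0.14 m
angle = atan(0.14 / 0.28)
angle = atan(0.5)
angle = 26.57 degrees

26.57


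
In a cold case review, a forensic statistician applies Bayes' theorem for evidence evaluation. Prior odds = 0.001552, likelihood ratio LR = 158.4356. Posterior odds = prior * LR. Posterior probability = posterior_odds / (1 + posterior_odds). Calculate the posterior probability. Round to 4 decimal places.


Bayesian evidence evaluation:
Posterior odds = prior_odds * LR = 0.001552 * 158.4356 = 0.2458921
Posterior probability = posterior_odds / (1 + posterior_odds)
= 0.2458921 / (1 + 0.2458921)
= 0.2458921 / 1.2458921
= 0.1974

0.1974


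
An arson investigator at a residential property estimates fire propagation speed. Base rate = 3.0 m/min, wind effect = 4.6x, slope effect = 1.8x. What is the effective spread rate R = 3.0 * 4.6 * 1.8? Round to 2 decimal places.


Fire spread rate calculation:
R = R0 * wind_factor * slope_factor
= 3.0 * 4.6 * 1.8
= 13.8 * 1.8
= 24.84 m/min

24.84


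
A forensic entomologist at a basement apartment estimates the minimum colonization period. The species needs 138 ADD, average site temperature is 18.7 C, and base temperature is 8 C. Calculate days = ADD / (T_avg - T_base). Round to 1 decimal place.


Insect development time:
Effective temperature = avg_temp - T_base = 18.7 - 8 = 10.7 C
Days = ADD / effective_temp = 138 / 10.7 = 12.9 days

12.9


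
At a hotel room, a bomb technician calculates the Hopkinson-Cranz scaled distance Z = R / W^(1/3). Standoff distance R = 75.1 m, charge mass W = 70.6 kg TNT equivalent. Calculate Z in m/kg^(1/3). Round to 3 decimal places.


Scaled distance calculation:
W^(1/3) = 70.6^(1/3) = 4.133027
Z = R / W^(1/3) = 75.1 / 4.133027
Z = 18.171 m/kg^(1/3)

18.171


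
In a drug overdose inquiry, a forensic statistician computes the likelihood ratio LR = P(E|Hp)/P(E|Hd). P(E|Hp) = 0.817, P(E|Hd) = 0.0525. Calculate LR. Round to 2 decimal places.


Likelihood ratio calculation:
LR = P(E|Hp) / P(E|Hd)
LR = 0.817 / 0.0525
LR = 15.56

15.56


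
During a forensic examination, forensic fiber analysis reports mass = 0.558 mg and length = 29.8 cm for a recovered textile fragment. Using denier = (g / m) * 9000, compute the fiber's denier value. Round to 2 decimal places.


Denier calculation:
Mass in grams = 0.558 mg / 1000 = 0.000558 g
Length in meters = 29.8 cm / 100 = 0.298 m
Linear density = mass / length = 0.000558 / 0.298 = 0.00187248 g/m
Denier = (g/m) * 9000 = 0.00187248 * 9000 = 16.85

16.85


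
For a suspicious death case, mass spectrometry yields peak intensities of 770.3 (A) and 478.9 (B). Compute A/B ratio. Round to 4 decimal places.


Spectral peak ratio:
Peak A = 770.3 counts
Peak B = 478.9 counts
Ratio = 770.3 / 478.9 = 1.6085

1.6085


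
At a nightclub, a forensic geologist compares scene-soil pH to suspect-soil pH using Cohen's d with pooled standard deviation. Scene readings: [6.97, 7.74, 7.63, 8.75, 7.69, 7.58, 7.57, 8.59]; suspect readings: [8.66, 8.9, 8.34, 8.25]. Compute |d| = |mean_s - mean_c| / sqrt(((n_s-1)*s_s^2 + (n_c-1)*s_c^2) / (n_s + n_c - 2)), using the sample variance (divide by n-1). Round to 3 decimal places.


Pooled-variance Cohen's d for soil pH comparison:
Scene mean = 62.52 / 8 = 7.815
Suspect mean = 34.15 / 4 = 8.5375
Scene sample variance s_s^2 = 0.337086
Suspect sample variance s_c^2 = 0.089358
Pooled variance = ((n_s-1)*s_s^2 + (n_c-1)*s_c^2) / (n_s + n_c - 2) = 0.262768
Pooled SD = sqrt(0.262768) = 0.512609
Mean difference = -0.7225
|d| = |-0.7225| / 0.512609 = 1.409

1.409


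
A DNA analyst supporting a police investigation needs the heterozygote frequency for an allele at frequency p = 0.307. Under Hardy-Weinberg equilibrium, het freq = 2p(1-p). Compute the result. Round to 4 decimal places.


Hardy-Weinberg heterozygote frequency:
q = 1 - p = 1 - 0.307 = 0.693
2pq = 2 * 0.307 * 0.693 = 0.4255

0.4255


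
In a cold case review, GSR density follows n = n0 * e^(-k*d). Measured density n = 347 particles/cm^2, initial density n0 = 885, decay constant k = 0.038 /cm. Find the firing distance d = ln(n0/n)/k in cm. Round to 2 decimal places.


GSR distance calculation:
n0/n = 885 / 347 = 2.550432
ln(n0/n) = 0.936263
d = 0.936263 / 0.038 = 24.64 cm

24.64


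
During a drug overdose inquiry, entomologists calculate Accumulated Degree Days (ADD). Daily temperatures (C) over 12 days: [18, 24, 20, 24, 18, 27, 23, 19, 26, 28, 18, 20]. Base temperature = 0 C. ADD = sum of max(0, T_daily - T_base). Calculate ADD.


Computing ADD day by day:
Day 1: max(0, 18 - 0) = 18
Day 2: max(0, 24 - 0) = 24
Day 3: max(0, 20 - 0) = 20
Day 4: max(0, 24 - 0) = 24
Day 5: max(0, 18 - 0) = 18
Day 6: max(0, 27 - 0) = 27
Day 7: max(0, 23 - 0) = 23
Day 8: max(0, 19 - 0) = 19
Day 9: max(0, 26 - 0) = 26
Day 10: max(0, 28 - 0) = 28
Day 11: max(0, 18 - 0) = 18
Day 12: max(0, 20 - 0) = 20
Total ADD = 265

265


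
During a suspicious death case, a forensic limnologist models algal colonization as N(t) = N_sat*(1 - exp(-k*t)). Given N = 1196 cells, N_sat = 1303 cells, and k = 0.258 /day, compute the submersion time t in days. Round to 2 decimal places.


PMSI from diatom colonization curve:
N / N_sat = 1196 / 1303 = 0.917882
1 - N/N_sat = 0.082118
ln(1 - N/N_sat) = -2.499598
t = -ln(1 - N/N_sat) / k = -(-2.499598) / 0.258 = 9.69 days

9.69


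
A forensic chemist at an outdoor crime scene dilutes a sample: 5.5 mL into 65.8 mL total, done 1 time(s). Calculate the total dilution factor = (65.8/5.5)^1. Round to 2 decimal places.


Dilution factor calculation:
Single dilution = V_total / V_sample = 65.8 / 5.5 ≈ 11.963636
Number of dilutions = 1
Total DF = (65.8 / 5.5)^1 (full precision, rounded at the end) = 11.96

11.96


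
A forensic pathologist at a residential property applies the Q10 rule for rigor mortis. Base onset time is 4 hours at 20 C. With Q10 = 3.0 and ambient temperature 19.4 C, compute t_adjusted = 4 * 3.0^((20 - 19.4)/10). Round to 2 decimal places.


Rigor mortis time adjustment:
Exponent = (T_ref - T_actual) / 10 = (20 - 19.4) / 10 = 0.06
Q10 factor = 3.0^0.06 = 1.06814
t_adjusted = 4 * 1.06814 = 4.27 hours

4.27


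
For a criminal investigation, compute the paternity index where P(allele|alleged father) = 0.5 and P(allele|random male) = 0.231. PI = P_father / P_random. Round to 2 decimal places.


Paternity Index calculation:
PI = P(allele|father) / P(allele|random)
PI = 0.5 / 0.231
PI = 2.16

2.16


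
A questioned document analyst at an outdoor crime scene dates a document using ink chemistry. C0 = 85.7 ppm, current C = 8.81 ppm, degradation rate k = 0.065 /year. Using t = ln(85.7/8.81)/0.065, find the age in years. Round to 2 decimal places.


Document age estimation:
C0/C = 85.7 / 8.81 = 9.727582
ln(C0/C) = 2.274965
t = 2.274965 / 0.065 = 35.00 years

35.00


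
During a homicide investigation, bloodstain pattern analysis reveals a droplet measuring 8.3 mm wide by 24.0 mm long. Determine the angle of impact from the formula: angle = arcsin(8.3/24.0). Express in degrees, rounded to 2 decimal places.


Blood spatter impact angle calculation:
width / length = 8.3 / 24.0 = 0.345833
angle = arcsin(0.345833)
angle = 20.23 degrees

20.23


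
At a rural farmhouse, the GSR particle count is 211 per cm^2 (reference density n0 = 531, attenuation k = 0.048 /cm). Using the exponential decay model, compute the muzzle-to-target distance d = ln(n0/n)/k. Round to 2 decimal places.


GSR distance calculation:
n0/n = 531 / 211 = 2.516588
ln(n0/n) = 0.922904
d = 0.922904 / 0.048 = 19.23 cm

19.23


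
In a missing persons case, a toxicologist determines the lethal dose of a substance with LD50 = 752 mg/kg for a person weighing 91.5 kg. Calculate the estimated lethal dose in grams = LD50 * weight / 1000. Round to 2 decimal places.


Lethal dose calculation:
Lethal dose = LD50 * body_weight / 1000
= 752 * 91.5 / 1000
= 68808 / 1000
= 68.81 g

68.81


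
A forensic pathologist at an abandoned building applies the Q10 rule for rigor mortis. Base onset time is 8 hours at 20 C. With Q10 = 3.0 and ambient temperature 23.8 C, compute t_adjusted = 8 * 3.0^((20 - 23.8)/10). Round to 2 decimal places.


Rigor mortis time adjustment:
Exponent = (T_ref - T_actual) / 10 = (20 - 23.8) / 10 = -0.38
Q10 factor = 3.0^-0.38 = 0.65871
t_adjusted = 8 * 0.65871 = 5.27 hours

5.27


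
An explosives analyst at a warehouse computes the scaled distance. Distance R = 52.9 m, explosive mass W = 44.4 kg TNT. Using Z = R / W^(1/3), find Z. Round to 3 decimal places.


Scaled distance calculation:
W^(1/3) = 44.4^(1/3) = 3.541014
Z = R / W^(1/3) = 52.9 / 3.541014
Z = 14.939 m/kg^(1/3)

14.939


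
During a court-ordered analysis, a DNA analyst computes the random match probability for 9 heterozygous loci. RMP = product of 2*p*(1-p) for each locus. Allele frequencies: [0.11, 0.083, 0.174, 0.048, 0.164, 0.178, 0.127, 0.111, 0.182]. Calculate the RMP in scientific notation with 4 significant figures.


Computing RMP for 9 loci:
Locus 1: 2 * 0.11 * 0.89 = 0.1958
Locus 2: 2 * 0.083 * 0.917 = 0.152222
Locus 3: 2 * 0.174 * 0.826 = 0.287448
Locus 4: 2 * 0.048 * 0.952 = 0.091392
Locus 5: 2 * 0.164 * 0.836 = 0.274208
Locus 6: 2 * 0.178 * 0.822 = 0.292632
Locus 7: 2 * 0.127 * 0.873 = 0.221742
Locus 8: 2 * 0.111 * 0.889 = 0.197358
Locus 9: 2 * 0.182 * 0.818 = 0.297752
RMP = 8.187e-07

8.187e-07


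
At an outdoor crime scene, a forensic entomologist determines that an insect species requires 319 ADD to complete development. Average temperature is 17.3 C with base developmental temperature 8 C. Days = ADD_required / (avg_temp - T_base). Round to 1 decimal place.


Insect development time:
Effective temperature = avg_temp - T_base = 17.3 - 8 = 9.3 C
Days = ADD / effective_temp = 319 / 9.3 = 34.3 days

34.3


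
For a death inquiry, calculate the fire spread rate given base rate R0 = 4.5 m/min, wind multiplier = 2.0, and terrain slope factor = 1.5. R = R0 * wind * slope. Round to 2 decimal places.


Fire spread rate calculation:
R = R0 * wind_factor * slope_factor
= 4.5 * 2.0 * 1.5
= 9 * 1.5
= 13.50 m/min

13.50


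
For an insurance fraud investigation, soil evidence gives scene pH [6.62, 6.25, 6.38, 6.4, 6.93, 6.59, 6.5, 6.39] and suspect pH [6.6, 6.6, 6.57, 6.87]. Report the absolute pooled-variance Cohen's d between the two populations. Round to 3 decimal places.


Pooled-variance Cohen's d for soil pH comparison:
Scene mean = 52.06 / 8 = 6.5075
Suspect mean = 26.64 / 4 = 6.66
Scene sample variance s_s^2 = 0.043707
Suspect sample variance s_c^2 = 0.0198
Pooled variance = ((n_s-1)*s_s^2 + (n_c-1)*s_c^2) / (n_s + n_c - 2) = 0.036535
Pooled SD = sqrt(0.036535) = 0.191141
Mean difference = -0.1525
|d| = |-0.1525| / 0.191141 = 0.798

0.798


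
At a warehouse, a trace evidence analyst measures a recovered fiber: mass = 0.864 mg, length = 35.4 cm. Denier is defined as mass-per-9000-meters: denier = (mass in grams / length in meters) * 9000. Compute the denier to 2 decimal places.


Denier calculation:
Mass in grams = 0.864 mg / 1000 = 0.000864 g
Length in meters = 35.4 cm / 100 = 0.354 m
Linear density = mass / length = 0.000864 / 0.354 = 0.00244068 g/m
Denier = (g/m) * 9000 = 0.00244068 * 9000 = 21.97

21.97


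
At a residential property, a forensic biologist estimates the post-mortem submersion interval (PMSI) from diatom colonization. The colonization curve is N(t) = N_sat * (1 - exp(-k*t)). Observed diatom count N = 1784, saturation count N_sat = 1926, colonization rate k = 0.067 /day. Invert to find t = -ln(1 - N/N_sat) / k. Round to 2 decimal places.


PMSI from diatom colonization curve:
N / N_sat = 1784 / 1926 = 0.926272
1 - N/N_sat = 0.073728
ln(1 - N/N_sat) = -2.607373
t = -ln(1 - N/N_sat) / k = -(-2.607373) / 0.067 = 38.92 days

38.92


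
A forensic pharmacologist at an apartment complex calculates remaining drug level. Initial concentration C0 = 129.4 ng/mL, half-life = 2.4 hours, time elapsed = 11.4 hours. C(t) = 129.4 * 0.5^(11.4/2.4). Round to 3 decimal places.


Drug concentration decay:
Number of half-lives = t / t_half = 11.4 / 2.4 = 4.75
Decay factor = 0.5^4.75 = 0.03716272
C(t) = 129.4 * 0.03716272 = 4.809 ng/mL

4.809


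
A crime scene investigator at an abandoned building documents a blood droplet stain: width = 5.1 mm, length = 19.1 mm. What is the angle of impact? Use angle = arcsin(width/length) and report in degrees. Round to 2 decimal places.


Blood spatter impact angle calculation:
width / length = 5.1 / 19.1 = 0.267016
angle = arcsin(0.267016)
angle = 15.49 degrees

15.49


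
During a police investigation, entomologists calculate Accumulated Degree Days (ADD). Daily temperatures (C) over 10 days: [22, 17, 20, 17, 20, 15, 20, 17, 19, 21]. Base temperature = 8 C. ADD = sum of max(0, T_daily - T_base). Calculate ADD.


Computing ADD day by day:
Day 1: max(0, 22 - 8) = 14
Day 2: max(0, 17 - 8) = 9
Day 3: max(0, 20 - 8) = 12
Day 4: max(0, 17 - 8) = 9
Day 5: max(0, 20 - 8) = 12
Day 6: max(0, 15 - 8) = 7
Day 7: max(0, 20 - 8) = 12
Day 8: max(0, 17 - 8) = 9
Day 9: max(0, 19 - 8) = 11
Day 10: max(0, 21 - 8) = 13
Total ADD = 108

108


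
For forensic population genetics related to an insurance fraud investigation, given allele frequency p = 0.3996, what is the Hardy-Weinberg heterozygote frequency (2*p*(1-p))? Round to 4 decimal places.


Hardy-Weinberg heterozygote frequency:
q = 1 - p = 1 - 0.3996 = 0.6004
2pq = 2 * 0.3996 * 0.6004 = 0.4798

0.4798


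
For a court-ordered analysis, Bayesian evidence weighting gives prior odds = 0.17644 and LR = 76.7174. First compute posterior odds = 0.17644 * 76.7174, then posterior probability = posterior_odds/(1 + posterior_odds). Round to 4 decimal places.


Bayesian evidence evaluation:
Posterior odds = prior_odds * LR = 0.17644 * 76.7174 = 13.53602
Posterior probability = posterior_odds / (1 + posterior_odds)
= 13.53602 / (1 + 13.53602)
= 13.53602 / 14.53602
= 0.9312

0.9312


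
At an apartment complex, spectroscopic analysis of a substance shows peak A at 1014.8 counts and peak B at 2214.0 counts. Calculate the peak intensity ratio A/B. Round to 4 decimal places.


Spectral peak ratio:
Peak A = 1014.8 counts
Peak B = 2214.0 counts
Ratio = 1014.8 / 2214.0 = 0.4584

0.4584


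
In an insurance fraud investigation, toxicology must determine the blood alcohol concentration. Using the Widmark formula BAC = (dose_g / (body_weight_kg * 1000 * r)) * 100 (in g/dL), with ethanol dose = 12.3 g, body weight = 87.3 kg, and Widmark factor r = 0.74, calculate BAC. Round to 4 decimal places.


Applying the Widmark formula:
BAC = (dose_g / (body_wt * 1000 * r)) * 100
Denominator = 87.3 * 1000 * 0.74 = 64602
BAC = (12.3 / 64602) * 100
BAC = 0.0190 g/dL

0.0190


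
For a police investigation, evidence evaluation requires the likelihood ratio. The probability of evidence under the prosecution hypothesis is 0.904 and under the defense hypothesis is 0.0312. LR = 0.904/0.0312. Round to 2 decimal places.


Likelihood ratio calculation:
LR = P(E|Hp) / P(E|Hd)
LR = 0.904 / 0.0312
LR = 28.97

28.97


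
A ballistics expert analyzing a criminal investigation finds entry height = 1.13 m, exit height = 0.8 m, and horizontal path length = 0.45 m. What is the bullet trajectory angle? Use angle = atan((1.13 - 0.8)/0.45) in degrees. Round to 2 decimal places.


Bullet trajectory angle:
Height difference = 1.13 - 0.8 = 0.33 m
angle = atan(0.33 / 0.45)
angle = atan(0.733333)
angle = 36.25 degrees

36.25


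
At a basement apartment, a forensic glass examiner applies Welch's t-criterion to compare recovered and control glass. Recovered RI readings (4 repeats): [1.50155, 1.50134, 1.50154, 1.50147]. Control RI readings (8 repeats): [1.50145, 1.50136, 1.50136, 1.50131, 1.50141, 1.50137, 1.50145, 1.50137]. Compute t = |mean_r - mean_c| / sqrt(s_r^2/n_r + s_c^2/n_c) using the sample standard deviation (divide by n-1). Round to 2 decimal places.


Welch's t-criterion for glass RI comparison:
Recovered mean = sum / n_r = 6.0059 / 4 = 1.501475
Control mean = sum / n_c = 12.01108 / 8 = 1.501385
Recovered sample variance s_r^2 = 9.36667e-09
Control sample variance s_c^2 = 2.34286e-09
Welch SE (unpooled) = sqrt(s_r^2/n_r + s_c^2/n_c) = sqrt(2.34167e-09 + 2.92857e-10) = sqrt(2.63453e-09) = 5.13277e-05
|mean_r - mean_c| = 9e-05
t = 9e-05 / 5.13277e-05 = 1.75

1.75


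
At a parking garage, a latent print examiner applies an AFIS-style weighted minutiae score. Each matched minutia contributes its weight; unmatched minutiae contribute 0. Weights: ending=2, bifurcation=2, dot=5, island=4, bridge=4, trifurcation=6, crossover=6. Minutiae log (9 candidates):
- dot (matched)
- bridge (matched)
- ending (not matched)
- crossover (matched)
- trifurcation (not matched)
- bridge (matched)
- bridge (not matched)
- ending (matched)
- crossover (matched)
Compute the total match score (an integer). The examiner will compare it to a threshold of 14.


Weighted minutiae match score:
  dot: matched, +5 (running total 5)
  bridge: matched, +4 (running total 9)
  ending: not matched, +0
  crossover: matched, +6 (running total 15)
  trifurcation: not matched, +0
  bridge: matched, +4 (running total 19)
  bridge: not matched, +0
  ending: matched, +2 (running total 21)
  crossover: matched, +6 (running total 27)
Total score = 27
Threshold = 14; verdict = identification

27


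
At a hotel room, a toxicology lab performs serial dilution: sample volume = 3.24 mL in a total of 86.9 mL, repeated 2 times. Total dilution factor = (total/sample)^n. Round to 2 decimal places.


Dilution factor calculation:
Single dilution = V_total / V_sample = 86.9 / 3.24 ≈ 26.820988
Number of dilutions = 2
Total DF = (86.9 / 3.24)^2 (full precision, rounded at the end) = 719.37

719.37


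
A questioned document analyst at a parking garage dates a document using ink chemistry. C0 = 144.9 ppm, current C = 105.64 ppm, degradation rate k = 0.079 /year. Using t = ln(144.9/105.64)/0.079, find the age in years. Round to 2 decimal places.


Document age estimation:
C0/C = 144.9 / 105.64 = 1.37164
ln(C0/C) = 0.316007
t = 0.316007 / 0.079 = 4.00 years

4.00


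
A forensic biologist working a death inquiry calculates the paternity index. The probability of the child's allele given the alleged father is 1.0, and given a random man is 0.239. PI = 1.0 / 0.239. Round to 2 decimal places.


Paternity Index calculation:
PI = P(allele|father) / P(allele|random)
PI = 1.0 / 0.239
PI = 4.18

4.18


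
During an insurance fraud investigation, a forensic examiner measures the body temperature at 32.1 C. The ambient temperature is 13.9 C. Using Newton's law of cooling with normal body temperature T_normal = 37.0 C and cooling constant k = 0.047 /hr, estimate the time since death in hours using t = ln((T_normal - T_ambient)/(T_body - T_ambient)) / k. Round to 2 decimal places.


Using Newton's law of cooling:
t = ln((T_normal - T_ambient) / (T_body - T_ambient)) / k
T_normal - T_ambient = 23.1
T_body - T_ambient = 18.2
Ratio = 1.269231
ln(ratio) = 0.238411
t = 0.238411 / 0.047 = 5.07 hours

5.07


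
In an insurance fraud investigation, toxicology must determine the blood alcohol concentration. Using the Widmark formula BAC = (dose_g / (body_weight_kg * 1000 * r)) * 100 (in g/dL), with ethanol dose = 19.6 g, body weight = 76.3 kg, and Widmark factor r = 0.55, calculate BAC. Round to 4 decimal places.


Applying the Widmark formula:
BAC = (dose_g / (body_wt * 1000 * r)) * 100
Denominator = 76.3 * 1000 * 0.55 = 41965
BAC = (19.6 / 41965) * 100
BAC = 0.0467 g/dL

0.0467


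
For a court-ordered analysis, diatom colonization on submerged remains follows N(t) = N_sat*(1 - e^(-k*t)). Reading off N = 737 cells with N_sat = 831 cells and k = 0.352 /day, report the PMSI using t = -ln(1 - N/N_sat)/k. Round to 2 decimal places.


PMSI from diatom colonization curve:
N / N_sat = 737 / 831 = 0.886883
1 - N/N_sat = 0.113117
ln(1 - N/N_sat) = -2.179333
t = -ln(1 - N/N_sat) / k = -(-2.179333) / 0.352 = 6.19 days

6.19


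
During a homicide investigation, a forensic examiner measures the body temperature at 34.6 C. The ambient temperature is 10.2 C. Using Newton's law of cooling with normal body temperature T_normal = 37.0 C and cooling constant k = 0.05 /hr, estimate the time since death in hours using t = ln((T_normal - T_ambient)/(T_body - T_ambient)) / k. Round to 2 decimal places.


Using Newton's law of cooling:
t = ln((T_normal - T_ambient) / (T_body - T_ambient)) / k
T_normal - T_ambient = 26.8
T_body - T_ambient = 24.4
Ratio = 1.098361
ln(ratio) = 0.093819
t = 0.093819 / 0.05 = 1.88 hours

1.88


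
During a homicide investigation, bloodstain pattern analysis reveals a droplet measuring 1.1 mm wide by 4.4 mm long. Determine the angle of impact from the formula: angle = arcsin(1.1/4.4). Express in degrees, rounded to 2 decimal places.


Blood spatter impact angle calculation:
width / length = 1.1 / 4.4 = 0.25
angle = arcsin(0.25)
angle = 14.48 degrees

14.48


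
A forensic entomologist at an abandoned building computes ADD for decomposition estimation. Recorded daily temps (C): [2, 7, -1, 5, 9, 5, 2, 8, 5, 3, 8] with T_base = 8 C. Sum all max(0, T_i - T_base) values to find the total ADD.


Computing ADD day by day:
Day 1: max(0, 2 - 8) = 0
Day 2: max(0, 7 - 8) = 0
Day 3: max(0, -1 - 8) = 0
Day 4: max(0, 5 - 8) = 0
Day 5: max(0, 9 - 8) = 1
Day 6: max(0, 5 - 8) = 0
Day 7: max(0, 2 - 8) = 0
Day 8: max(0, 8 - 8) = 0
Day 9: max(0, 5 - 8) = 0
Day 10: max(0, 3 - 8) = 0
Day 11: max(0, 8 - 8) = 0
Total ADD = 1

1


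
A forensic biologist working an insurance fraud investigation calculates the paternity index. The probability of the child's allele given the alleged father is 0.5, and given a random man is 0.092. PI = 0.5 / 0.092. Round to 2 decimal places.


Paternity Index calculation:
PI = P(allele|father) / P(allele|random)
PI = 0.5 / 0.092
PI = 5.43

5.43


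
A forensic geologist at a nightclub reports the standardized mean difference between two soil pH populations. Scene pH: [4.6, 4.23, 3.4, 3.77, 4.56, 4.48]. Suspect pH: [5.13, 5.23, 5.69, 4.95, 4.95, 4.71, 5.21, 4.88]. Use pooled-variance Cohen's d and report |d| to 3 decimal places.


Pooled-variance Cohen's d for soil pH comparison:
Scene mean = 25.04 / 6 = 4.173333
Suspect mean = 40.75 / 8 = 5.09375
Scene sample variance s_s^2 = 0.237907
Suspect sample variance s_c^2 = 0.089027
Pooled variance = ((n_s-1)*s_s^2 + (n_c-1)*s_c^2) / (n_s + n_c - 2) = 0.15106
Pooled SD = sqrt(0.15106) = 0.388664
Mean difference = -0.920417
|d| = |-0.920417| / 0.388664 = 2.368

2.368


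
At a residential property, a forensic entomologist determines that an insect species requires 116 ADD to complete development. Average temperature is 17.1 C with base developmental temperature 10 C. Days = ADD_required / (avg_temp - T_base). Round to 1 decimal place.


Insect development time:
Effective temperature = avg_temp - T_base = 17.1 - 10 = 7.1 C
Days = ADD / effective_temp = 116 / 7.1 = 16.3 days

16.3


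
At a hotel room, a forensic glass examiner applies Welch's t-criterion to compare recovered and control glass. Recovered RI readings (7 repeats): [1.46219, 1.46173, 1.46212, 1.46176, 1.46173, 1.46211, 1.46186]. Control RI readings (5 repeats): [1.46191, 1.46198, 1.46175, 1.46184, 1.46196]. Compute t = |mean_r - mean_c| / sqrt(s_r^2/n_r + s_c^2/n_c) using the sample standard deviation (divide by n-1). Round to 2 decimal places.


Welch's t-criterion for glass RI comparison:
Recovered mean = sum / n_r = 10.2335 / 7 = 1.4619286
Control mean = sum / n_c = 7.30944 / 5 = 1.461888
Recovered sample variance s_r^2 = 4.16476e-08
Control sample variance s_c^2 = 8.87e-09
Welch SE (unpooled) = sqrt(s_r^2/n_r + s_c^2/n_c) = sqrt(5.94966e-09 + 1.774e-09) = sqrt(7.72366e-09) = 8.78844e-05
|mean_r - mean_c| = 4.05714e-05
t = 4.05714e-05 / 8.78844e-05 = 0.46

0.46


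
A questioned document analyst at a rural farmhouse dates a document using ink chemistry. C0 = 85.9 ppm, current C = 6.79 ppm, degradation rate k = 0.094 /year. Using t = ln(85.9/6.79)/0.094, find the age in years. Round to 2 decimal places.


Document age estimation:
C0/C = 85.9 / 6.79 = 12.650957
ln(C0/C) = 2.537733
t = 2.537733 / 0.094 = 27.00 years

27.00


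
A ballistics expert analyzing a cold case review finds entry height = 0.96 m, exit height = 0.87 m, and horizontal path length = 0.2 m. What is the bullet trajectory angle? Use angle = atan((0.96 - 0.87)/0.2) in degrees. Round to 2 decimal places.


Bullet trajectory angle:
Height difference = 0.96 - 0.87 = 0.09 m
angle = atan(0.09 / 0.2)
angle = atan(0.45)
angle = 24.23 degrees

24.23


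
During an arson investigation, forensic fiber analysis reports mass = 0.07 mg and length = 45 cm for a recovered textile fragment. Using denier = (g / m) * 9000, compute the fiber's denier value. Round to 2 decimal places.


Denier calculation:
Mass in grams = 0.07 mg / 1000 = 0.00007 g
Length in meters = 45 cm / 100 = 0.45 m
Linear density = mass / length = 0.00007 / 0.45 = 0.00015556 g/m
Denier = (g/m) * 9000 = 0.00015556 * 9000 = 1.40

1.40


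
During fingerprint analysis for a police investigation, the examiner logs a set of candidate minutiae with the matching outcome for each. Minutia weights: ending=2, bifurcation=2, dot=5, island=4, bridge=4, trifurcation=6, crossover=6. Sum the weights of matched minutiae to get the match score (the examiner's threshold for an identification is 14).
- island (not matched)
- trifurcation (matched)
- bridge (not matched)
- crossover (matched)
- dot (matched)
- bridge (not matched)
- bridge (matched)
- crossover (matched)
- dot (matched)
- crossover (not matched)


Weighted minutiae match score:
  island: not matched, +0
  trifurcation: matched, +6 (running total 6)
  bridge: not matched, +0
  crossover: matched, +6 (running total 12)
  dot: matched, +5 (running total 17)
  bridge: not matched, +0
  bridge: matched, +4 (running total 21)
  crossover: matched, +6 (running total 27)
  dot: matched, +5 (running total 32)
  crossover: not matched, +0
Total score = 32
Threshold = 14; verdict = identification

32


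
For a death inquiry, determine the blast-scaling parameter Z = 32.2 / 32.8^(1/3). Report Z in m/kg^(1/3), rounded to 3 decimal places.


Scaled distance calculation:
W^(1/3) = 32.8^(1/3) = 3.201041
Z = R / W^(1/3) = 32.2 / 3.201041
Z = 10.059 m/kg^(1/3)

10.059


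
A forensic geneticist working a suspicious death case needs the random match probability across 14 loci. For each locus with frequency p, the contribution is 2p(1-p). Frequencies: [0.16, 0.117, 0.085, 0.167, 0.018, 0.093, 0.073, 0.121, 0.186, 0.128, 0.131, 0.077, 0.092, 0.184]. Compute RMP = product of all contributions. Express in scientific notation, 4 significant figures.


Computing RMP for 14 loci:
Locus 1: 2 * 0.16 * 0.84 = 0.2688
Locus 2: 2 * 0.117 * 0.883 = 0.206622
Locus 3: 2 * 0.085 * 0.915 = 0.15555
Locus 4: 2 * 0.167 * 0.833 = 0.278222
Locus 5: 2 * 0.018 * 0.982 = 0.035352
Locus 6: 2 * 0.093 * 0.907 = 0.168702
Locus 7: 2 * 0.073 * 0.927 = 0.135342
Locus 8: 2 * 0.121 * 0.879 = 0.212718
Locus 9: 2 * 0.186 * 0.814 = 0.302808
Locus 10: 2 * 0.128 * 0.872 = 0.223232
Locus 11: 2 * 0.131 * 0.869 = 0.227678
Locus 12: 2 * 0.077 * 0.923 = 0.142142
Locus 13: 2 * 0.092 * 0.908 = 0.167072
Locus 14: 2 * 0.184 * 0.816 = 0.300288
RMP = 4.529e-11

4.529e-11


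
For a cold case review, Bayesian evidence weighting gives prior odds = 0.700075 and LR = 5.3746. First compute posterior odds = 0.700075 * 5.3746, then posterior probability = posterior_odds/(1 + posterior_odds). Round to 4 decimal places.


Bayesian evidence evaluation:
Posterior odds = prior_odds * LR = 0.700075 * 5.3746 = 3.762623
Posterior probability = posterior_odds / (1 + posterior_odds)
= 3.762623 / (1 + 3.762623)
= 3.762623 / 4.762623
= 0.7900

0.7900


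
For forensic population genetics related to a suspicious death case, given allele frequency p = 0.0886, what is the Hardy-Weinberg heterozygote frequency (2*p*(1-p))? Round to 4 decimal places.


Hardy-Weinberg heterozygote frequency:
q = 1 - p = 1 - 0.0886 = 0.9114
2pq = 2 * 0.0886 * 0.9114 = 0.1615

0.1615


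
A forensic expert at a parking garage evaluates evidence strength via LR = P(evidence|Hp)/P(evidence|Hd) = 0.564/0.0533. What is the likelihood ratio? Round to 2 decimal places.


Likelihood ratio calculation:
LR = P(E|Hp) / P(E|Hd)
LR = 0.564 / 0.0533
LR = 10.58

10.58


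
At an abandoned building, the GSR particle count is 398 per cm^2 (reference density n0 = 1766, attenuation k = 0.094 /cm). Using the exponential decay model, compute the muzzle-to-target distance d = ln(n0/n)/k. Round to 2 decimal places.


GSR distance calculation:
n0/n = 1766 / 398 = 4.437186
ln(n0/n) = 1.49002
d = 1.49002 / 0.094 = 15.85 cm

15.85


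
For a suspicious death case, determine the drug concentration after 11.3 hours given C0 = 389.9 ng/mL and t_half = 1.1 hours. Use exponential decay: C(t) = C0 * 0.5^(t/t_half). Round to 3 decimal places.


Drug concentration decay:
Number of half-lives = t / t_half = 11.3 / 1.1 = 10.272727
Decay factor = 0.5^10.272727 = 0.00080835
C(t) = 389.9 * 0.00080835 = 0.315 ng/mL

0.315


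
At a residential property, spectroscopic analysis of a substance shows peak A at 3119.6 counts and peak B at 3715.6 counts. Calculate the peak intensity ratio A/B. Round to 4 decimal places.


Spectral peak ratio:
Peak A = 3119.6 counts
Peak B = 3715.6 counts
Ratio = 3119.6 / 3715.6 = 0.8396

0.8396


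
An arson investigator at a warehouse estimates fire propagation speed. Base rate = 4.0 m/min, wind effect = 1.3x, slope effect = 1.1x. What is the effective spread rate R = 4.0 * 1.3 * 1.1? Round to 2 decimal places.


Fire spread rate calculation:
R = R0 * wind_factor * slope_factor
= 4.0 * 1.3 * 1.1
= 5.2 * 1.1
= 5.72 m/min

5.72


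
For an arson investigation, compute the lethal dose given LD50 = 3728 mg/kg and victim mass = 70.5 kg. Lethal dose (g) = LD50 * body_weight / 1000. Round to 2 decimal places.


Lethal dose calculation:
Lethal dose = LD50 * body_weight / 1000
= 3728 * 70.5 / 1000
= 262824 / 1000
= 262.82 g

262.82


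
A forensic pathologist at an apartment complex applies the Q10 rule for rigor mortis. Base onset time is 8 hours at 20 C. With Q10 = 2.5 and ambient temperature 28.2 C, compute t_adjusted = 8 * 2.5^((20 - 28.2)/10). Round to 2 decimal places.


Rigor mortis time adjustment:
Exponent = (T_ref - T_actual) / 10 = (20 - 28.2) / 10 = -0.82
Q10 factor = 2.5^-0.82 = 0.47173
t_adjusted = 8 * 0.47173 = 3.77 hours

3.77


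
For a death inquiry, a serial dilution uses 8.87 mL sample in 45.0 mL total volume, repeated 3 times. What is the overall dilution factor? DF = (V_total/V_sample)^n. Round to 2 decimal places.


Dilution factor calculation:
Single dilution = V_total / V_sample = 45.0 / 8.87 ≈ 5.073281
Number of dilutions = 3
Total DF = (45.0 / 8.87)^3 (full precision, rounded at the end) = 130.58

130.58


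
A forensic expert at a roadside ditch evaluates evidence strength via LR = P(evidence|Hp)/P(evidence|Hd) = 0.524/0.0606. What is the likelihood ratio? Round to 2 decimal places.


Likelihood ratio calculation:
LR = P(E|Hp) / P(E|Hd)
LR = 0.524 / 0.0606
LR = 8.65

8.65


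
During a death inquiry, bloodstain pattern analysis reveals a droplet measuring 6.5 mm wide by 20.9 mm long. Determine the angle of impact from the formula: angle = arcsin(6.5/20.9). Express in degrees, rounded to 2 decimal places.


Blood spatter impact angle calculation:
width / length = 6.5 / 20.9 = 0.311005
angle = arcsin(0.311005)
angle = 18.12 degrees

18.12


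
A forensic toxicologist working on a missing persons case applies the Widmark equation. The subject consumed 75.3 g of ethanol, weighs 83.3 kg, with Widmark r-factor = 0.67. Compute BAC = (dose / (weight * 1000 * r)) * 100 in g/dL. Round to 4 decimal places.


Applying the Widmark formula:
BAC = (dose_g / (body_wt * 1000 * r)) * 100
Denominator = 83.3 * 1000 * 0.67 = 55811
BAC = (75.3 / 55811) * 100
BAC = 0.1349 g/dL

0.1349


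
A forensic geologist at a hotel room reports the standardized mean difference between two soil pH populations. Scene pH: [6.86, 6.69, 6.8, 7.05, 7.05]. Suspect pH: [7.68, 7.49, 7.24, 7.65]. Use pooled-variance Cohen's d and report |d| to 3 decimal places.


Pooled-variance Cohen's d for soil pH comparison:
Scene mean = 34.45 / 5 = 6.89
Suspect mean = 30.06 / 4 = 7.515
Scene sample variance s_s^2 = 0.02505
Suspect sample variance s_c^2 = 0.040567
Pooled variance = ((n_s-1)*s_s^2 + (n_c-1)*s_c^2) / (n_s + n_c - 2) = 0.0317
Pooled SD = sqrt(0.0317) = 0.178045
Mean difference = -0.625
|d| = |-0.625| / 0.178045 = 3.510

3.510


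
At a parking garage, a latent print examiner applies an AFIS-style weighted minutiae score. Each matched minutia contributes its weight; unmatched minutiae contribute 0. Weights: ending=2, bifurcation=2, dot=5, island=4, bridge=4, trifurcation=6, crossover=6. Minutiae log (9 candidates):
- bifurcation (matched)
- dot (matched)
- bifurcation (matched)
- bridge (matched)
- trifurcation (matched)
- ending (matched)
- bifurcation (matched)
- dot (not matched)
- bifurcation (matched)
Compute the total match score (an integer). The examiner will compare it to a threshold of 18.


Weighted minutiae match score:
  bifurcation: matched, +2 (running total 2)
  dot: matched, +5 (running total 7)
  bifurcation: matched, +2 (running total 9)
  bridge: matched, +4 (running total 13)
  trifurcation: matched, +6 (running total 19)
  ending: matched, +2 (running total 21)
  bifurcation: matched, +2 (running total 23)
  dot: not matched, +0
  bifurcation: matched, +2 (running total 25)
Total score = 25
Threshold = 18; verdict = identification

25


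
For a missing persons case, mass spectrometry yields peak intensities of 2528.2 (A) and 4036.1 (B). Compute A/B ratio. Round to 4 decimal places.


Spectral peak ratio:
Peak A = 2528.2 counts
Peak B = 4036.1 counts
Ratio = 2528.2 / 4036.1 = 0.6264

0.6264


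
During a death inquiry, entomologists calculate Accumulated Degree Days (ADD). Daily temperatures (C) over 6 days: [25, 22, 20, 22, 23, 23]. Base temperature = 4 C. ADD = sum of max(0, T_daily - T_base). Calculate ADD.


Computing ADD day by day:
Day 1: max(0, 25 - 4) = 21
Day 2: max(0, 22 - 4) = 18
Day 3: max(0, 20 - 4) = 16
Day 4: max(0, 22 - 4) = 18
Day 5: max(0, 23 - 4) = 19
Day 6: max(0, 23 - 4) = 19
Total ADD = 111

111


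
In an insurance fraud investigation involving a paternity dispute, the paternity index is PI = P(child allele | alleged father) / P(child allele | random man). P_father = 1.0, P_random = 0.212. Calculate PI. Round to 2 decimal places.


Paternity Index calculation:
PI = P(allele|father) / P(allele|random)
PI = 1.0 / 0.212
PI = 4.72

4.72


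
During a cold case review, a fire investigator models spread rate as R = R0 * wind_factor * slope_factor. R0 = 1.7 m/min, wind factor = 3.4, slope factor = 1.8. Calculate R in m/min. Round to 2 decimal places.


Fire spread rate calculation:
R = R0 * wind_factor * slope_factor
= 1.7 * 3.4 * 1.8
= 5.78 * 1.8
= 10.40 m/min

10.40


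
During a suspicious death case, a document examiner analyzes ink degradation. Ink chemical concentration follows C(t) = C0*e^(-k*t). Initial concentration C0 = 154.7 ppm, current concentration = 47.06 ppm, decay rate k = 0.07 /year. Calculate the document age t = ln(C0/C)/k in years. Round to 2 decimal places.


Document age estimation:
C0/C = 154.7 / 47.06 = 3.287293
ln(C0/C) = 1.190064
t = 1.190064 / 0.07 = 17.00 years

17.00


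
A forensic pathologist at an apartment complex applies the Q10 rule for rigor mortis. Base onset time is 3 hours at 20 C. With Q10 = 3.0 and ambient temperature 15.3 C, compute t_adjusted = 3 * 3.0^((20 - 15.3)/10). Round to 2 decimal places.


Rigor mortis time adjustment:
Exponent = (T_ref - T_actual) / 10 = (20 - 15.3) / 10 = 0.47
Q10 factor = 3.0^0.47 = 1.6759
t_adjusted = 3 * 1.6759 = 5.03 hours

5.03
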